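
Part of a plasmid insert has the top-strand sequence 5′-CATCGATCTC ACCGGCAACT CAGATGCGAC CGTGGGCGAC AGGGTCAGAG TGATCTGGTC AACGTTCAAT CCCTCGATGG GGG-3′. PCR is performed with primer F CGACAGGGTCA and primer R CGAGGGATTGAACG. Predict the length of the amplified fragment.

40 bp

Scanning the template, CGACAGGGTCA occurs at positions 37–47; this primer anneals to the bottom strand there with its 3' end pointing downstream.
The reverse primer's reverse complement is CGTTCAATCCCTCG, which matches the template at positions 63–76.
Amplicon spans positions 37–76: 40 bp.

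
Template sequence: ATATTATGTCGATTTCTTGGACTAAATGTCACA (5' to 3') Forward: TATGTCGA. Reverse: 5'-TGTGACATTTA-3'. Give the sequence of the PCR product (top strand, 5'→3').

Forward primer TATGTCGA is found on the top strand at positions 5–12.
Reverse complement of the reverse primer: TAAATGTCACA. This occurs on the top strand at positions 23–33.
The product is the template from position 5 through 33 (29 bp).

5'-TATGTCGATTTCTTGGACTAAATGTCACA-3'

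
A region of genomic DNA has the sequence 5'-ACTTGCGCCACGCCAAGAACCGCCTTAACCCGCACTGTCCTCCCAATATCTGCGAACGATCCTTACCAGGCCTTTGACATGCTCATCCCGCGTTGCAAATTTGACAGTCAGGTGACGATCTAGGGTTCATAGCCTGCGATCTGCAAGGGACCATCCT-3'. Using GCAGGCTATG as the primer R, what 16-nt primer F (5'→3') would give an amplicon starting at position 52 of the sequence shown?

5'-GCGAACGATCCTTACC-3'

The reverse primer's reverse complement CATAGCCTGC matches the template at positions 128–137; the product starts at position 52.
The forward primer is identical to the top strand over positions 52–67: GCGAACGATCCTTACC.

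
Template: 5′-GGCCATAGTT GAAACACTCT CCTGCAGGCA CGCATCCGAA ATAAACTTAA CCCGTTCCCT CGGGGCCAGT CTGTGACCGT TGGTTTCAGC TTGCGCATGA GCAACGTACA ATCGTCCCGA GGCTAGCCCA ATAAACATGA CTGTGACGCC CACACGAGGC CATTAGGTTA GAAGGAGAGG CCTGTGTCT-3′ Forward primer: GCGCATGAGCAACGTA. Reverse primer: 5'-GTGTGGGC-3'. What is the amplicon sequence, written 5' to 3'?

5'-GCGCATGAGCAACGTACAATCGTCCCGAGGCTAGCCCAATAAACATGACTGTGACGCCCACAC-3'

The forward primer matches the template at positions 93–108.
Taking the reverse complement of GTGTGGGC gives GCCCACAC, found at positions 148–155 on the template; the primer anneals here to the top strand with its 3' end pointing upstream.
The product is the template from position 93 through 155 (63 bp).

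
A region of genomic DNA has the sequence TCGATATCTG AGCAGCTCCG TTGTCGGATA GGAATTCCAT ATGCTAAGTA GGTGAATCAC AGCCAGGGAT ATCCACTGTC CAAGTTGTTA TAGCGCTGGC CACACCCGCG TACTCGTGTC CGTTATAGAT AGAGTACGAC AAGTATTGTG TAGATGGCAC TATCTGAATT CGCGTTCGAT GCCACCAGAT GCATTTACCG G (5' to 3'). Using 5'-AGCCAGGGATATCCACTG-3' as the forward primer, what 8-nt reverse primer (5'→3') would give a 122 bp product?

The forward primer binds at positions 61–78, so a 122 bp product ends at position 61 + 122 − 1 = 182.
The reverse primer anneals to the top strand over positions 175–182, i.e. to TTCGATGC.
Its sequence written 5'→3' is the reverse complement: GCATCGAA.

5'-GCATCGAA-3'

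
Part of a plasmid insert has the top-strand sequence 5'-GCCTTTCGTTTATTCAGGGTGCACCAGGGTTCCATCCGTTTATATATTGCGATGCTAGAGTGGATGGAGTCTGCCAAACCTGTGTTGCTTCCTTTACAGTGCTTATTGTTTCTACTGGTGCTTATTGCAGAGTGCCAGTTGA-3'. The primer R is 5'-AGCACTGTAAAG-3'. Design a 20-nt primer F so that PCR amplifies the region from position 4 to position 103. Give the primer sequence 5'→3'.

The reverse primer's reverse complement CTTTACAGTGCT matches the template at positions 92–103; the product starts at position 4.
The forward primer is identical to the top strand over positions 4–23: TTTCGTTTATTCAGGGTGCA.

5'-TTTCGTTTATTCAGGGTGCA-3'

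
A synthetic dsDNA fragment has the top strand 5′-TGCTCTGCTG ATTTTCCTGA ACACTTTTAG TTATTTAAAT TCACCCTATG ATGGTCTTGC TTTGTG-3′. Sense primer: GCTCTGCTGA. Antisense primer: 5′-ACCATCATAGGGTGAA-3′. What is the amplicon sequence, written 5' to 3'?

5'-GCTCTGCTGATTTTCCTGAACACTTTTAGTTATTTAAATTCACCCTATGATGGT-3'

Scanning the template, GCTCTGCTGA occurs at positions 2–11; this primer anneals to the bottom strand there with its 3' end pointing downstream.
Taking the reverse complement of ACCATCATAGGGTGAA gives TTCACCCTATGATGGT, found at positions 40–55 on the template; the primer anneals here to the top strand with its 3' end pointing upstream.
The product is the template from position 2 through 55 (54 bp).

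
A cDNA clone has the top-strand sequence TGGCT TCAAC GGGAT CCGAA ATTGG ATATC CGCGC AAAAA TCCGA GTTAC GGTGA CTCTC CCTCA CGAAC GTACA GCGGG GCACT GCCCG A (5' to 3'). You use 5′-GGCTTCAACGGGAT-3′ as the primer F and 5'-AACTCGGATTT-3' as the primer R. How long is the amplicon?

47 bp

Forward primer GGCTTCAACGGGAT is found on the top strand at positions 2–15.
Taking the reverse complement of AACTCGGATTT gives AAATCCGAGTT, found at positions 38–48 on the template; the primer anneals here to the top strand with its 3' end pointing upstream.
Product length = (reverse-primer end) − (forward-primer start) + 1 = 48 − 2 + 1 = 47 bp.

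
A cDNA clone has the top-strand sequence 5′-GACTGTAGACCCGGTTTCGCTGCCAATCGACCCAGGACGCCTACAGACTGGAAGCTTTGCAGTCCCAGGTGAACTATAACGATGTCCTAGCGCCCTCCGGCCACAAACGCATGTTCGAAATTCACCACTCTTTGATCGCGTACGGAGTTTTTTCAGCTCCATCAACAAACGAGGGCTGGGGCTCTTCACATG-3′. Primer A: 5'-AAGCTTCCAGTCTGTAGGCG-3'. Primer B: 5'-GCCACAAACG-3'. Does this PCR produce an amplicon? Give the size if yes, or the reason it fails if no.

Primer A (AAGCTTCCAGTCTGTAGGCG) has reverse complement CGCCTACAGACTGGAAGCTT, which matches the top strand at positions 38–57; primer A anneals to the top strand there with its 3' end pointing upstream toward position 38.
Primer B (GCCACAAACG) matches the top strand directly at positions 100–109; it anneals to the bottom strand with its 3' end pointing downstream toward position 109.
The 3' ends diverge (primer A extends toward position 1, primer B toward position 192), so the primers never converge on a shared product.

No product — the primers' 3' ends point away from each other.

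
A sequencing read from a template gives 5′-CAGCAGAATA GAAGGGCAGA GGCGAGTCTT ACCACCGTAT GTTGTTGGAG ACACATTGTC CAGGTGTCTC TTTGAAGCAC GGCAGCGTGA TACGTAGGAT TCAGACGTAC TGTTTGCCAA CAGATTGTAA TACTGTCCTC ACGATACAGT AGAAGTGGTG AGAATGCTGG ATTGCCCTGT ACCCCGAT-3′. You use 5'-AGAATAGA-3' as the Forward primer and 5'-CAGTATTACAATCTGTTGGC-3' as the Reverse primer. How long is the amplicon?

131 bp

The forward primer matches the template at positions 5–12.
Taking the reverse complement of CAGTATTACAATCTGTTGGC gives GCCAACAGATTGTAATACTG, found at positions 116–135 on the template; the primer anneals here to the top strand with its 3' end pointing upstream.
Amplicon spans positions 5–135: 131 bp.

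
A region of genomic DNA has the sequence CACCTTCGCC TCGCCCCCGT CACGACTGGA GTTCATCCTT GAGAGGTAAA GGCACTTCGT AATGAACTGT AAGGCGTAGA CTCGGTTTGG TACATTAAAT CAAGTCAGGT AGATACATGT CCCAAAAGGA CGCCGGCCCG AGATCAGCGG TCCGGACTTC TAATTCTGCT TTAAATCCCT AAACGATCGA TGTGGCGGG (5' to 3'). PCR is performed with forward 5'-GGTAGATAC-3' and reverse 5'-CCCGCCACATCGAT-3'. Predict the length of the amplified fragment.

Forward primer GGTAGATAC is found on the top strand at positions 108–116.
The reverse primer's reverse complement is ATCGATGTGGCGGG, which matches the template at positions 186–199.
Amplicon spans positions 108–199: 92 bp.

92 bp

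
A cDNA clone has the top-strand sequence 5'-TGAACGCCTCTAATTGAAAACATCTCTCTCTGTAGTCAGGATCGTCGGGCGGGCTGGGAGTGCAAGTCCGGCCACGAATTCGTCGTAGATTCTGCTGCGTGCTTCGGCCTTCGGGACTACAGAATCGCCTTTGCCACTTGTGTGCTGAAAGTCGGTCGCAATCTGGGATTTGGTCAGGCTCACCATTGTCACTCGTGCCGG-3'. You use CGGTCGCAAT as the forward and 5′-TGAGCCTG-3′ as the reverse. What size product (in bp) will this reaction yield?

30 bp

Forward primer CGGTCGCAAT is found on the top strand at positions 153–162.
The reverse primer's reverse complement is CAGGCTCA, which matches the template at positions 175–182.
Amplicon spans positions 153–182: 30 bp.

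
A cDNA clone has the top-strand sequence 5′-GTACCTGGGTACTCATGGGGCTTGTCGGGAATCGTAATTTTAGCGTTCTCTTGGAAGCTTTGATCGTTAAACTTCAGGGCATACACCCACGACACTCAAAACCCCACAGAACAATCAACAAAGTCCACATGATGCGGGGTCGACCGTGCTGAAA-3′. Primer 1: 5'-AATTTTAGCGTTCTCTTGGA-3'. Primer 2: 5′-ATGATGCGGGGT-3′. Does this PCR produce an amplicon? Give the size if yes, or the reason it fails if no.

Primer 1 (AATTTTAGCGTTCTCTTGGA) matches the top strand at positions 36–55 (3' end points downstream).
Primer 2 (ATGATGCGGGGT) also matches the top strand directly, at positions 129–140 — its reverse complement ACCCCGCATCAT is not present.
Both primers anneal to the bottom strand with 3' ends pointing the same way, so neither can prime synthesis back toward the other.

No product — both primers anneal to the same strand and extend in the same direction.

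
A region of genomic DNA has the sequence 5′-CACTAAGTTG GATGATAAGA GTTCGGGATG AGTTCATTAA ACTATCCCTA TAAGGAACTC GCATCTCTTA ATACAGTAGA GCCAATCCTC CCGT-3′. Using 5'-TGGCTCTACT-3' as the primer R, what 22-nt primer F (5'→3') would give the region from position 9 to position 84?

5'-TGGATGATAAGAGTTCGGGATG-3'

The reverse primer's reverse complement AGTAGAGCCA matches the template at positions 75–84; the product starts at position 9.
The forward primer is identical to the top strand over positions 9–30: TGGATGATAAGAGTTCGGGATG.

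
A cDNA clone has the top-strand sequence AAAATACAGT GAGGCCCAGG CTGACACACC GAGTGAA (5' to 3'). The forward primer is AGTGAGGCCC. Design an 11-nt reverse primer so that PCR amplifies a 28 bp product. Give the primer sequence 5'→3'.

The forward primer binds at positions 8–17, so a 28 bp product ends at position 8 + 28 − 1 = 35.
The reverse primer anneals to the top strand over positions 25–35, i.e. to CACACCGAGTG.
Its sequence written 5'→3' is the reverse complement: CACTCGGTGTG.

5'-CACTCGGTGTG-3'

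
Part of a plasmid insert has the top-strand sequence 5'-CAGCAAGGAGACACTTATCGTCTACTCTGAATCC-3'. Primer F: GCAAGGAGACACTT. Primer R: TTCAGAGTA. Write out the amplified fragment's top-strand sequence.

5'-GCAAGGAGACACTTATCGTCTACTCTGAA-3'

Forward primer GCAAGGAGACACTT is found on the top strand at positions 3–16.
Reverse complement of the reverse primer: TACTCTGAA. This occurs on the top strand at positions 23–31.
The product is the template from position 3 through 31 (29 bp).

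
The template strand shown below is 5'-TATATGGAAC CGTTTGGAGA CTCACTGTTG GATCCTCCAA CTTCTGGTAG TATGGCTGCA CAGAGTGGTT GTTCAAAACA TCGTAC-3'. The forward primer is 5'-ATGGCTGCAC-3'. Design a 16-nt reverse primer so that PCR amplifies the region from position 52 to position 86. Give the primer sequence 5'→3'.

5'-GTACGATGTTTTGAAC-3'

The product's 3' end on the top strand is position 86.
The reverse primer anneals to the top strand over positions 71–86, i.e. to GTTCAAAACATCGTAC.
Its sequence written 5'→3' is the reverse complement: GTACGATGTTTTGAAC.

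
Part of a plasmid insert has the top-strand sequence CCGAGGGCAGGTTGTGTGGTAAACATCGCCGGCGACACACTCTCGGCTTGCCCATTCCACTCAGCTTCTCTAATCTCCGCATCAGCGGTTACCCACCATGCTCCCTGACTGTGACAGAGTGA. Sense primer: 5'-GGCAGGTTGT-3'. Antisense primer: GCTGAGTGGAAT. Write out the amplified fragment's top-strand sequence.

5'-GGCAGGTTGTGTGGTAAACATCGCCGGCGACACACTCTCGGCTTGCCCATTCCACTCAGC-3'

Forward primer GGCAGGTTGT is found on the top strand at positions 6–15.
Taking the reverse complement of GCTGAGTGGAAT gives ATTCCACTCAGC, found at positions 54–65 on the template; the primer anneals here to the top strand with its 3' end pointing upstream.
The product is the template from position 6 through 65 (60 bp).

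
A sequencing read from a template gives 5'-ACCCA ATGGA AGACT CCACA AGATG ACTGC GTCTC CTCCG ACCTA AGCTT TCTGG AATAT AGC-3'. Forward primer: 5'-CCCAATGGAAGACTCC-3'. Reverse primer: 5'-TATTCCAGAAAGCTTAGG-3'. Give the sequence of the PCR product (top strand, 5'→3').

Scanning the template, CCCAATGGAAGACTCC occurs at positions 2–17; this primer anneals to the bottom strand there with its 3' end pointing downstream.
The reverse primer's reverse complement is CCTAAGCTTTCTGGAATA, which matches the template at positions 42–59.
The product is the template from position 2 through 59 (58 bp).

5'-CCCAATGGAAGACTCCACAAGATGACTGCGTCTCCTCCGACCTAAGCTTTCTGGAATA-3'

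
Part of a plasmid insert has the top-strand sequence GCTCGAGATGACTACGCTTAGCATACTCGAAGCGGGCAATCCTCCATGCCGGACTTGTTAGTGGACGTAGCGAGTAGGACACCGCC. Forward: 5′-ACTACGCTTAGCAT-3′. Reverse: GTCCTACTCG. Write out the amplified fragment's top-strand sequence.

Scanning the template, ACTACGCTTAGCAT occurs at positions 11–24; this primer anneals to the bottom strand there with its 3' end pointing downstream.
Taking the reverse complement of GTCCTACTCG gives CGAGTAGGAC, found at positions 71–80 on the template; the primer anneals here to the top strand with its 3' end pointing upstream.
The product is the template from position 11 through 80 (70 bp).

5'-ACTACGCTTAGCATACTCGAAGCGGGCAATCCTCCATGCCGGACTTGTTAGTGGACGTAGCGAGTAGGAC-3'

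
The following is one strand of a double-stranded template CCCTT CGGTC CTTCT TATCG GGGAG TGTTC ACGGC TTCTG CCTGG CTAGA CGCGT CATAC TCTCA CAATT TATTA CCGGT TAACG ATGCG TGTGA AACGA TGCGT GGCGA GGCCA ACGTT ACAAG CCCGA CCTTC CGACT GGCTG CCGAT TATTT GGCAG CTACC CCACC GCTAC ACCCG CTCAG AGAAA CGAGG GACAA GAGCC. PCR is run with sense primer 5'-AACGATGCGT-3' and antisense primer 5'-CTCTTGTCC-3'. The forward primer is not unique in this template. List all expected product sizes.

122 bp, 108 bp

The forward primer AACGATGCGT matches the top strand at positions 82–91, 96–105.
The reverse primer's reverse complement is GGACAAGAG, matching at positions 195–203.
Each forward site pairs with the reverse site to give a product ending at position 203: sizes 122, 108 bp.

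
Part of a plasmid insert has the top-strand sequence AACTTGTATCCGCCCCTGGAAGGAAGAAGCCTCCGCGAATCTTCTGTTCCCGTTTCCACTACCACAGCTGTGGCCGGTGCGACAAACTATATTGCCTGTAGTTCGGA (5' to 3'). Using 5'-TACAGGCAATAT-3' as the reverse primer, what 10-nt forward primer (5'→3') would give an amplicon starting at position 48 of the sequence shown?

The reverse primer's reverse complement ATATTGCCTGTA matches the template at positions 89–100; the product starts at position 48.
The forward primer is identical to the top strand over positions 48–57: TCCCGTTTCC.

5'-TCCCGTTTCC-3'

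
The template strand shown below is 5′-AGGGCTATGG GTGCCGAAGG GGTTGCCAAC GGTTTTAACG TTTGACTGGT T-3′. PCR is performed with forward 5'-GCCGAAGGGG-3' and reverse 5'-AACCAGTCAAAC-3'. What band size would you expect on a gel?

Scanning the template, GCCGAAGGGG occurs at positions 13–22; this primer anneals to the bottom strand there with its 3' end pointing downstream.
Taking the reverse complement of AACCAGTCAAAC gives GTTTGACTGGTT, found at positions 40–51 on the template; the primer anneals here to the top strand with its 3' end pointing upstream.
Product length = (reverse-primer end) − (forward-primer start) + 1 = 51 − 13 + 1 = 39 bp.

39 bp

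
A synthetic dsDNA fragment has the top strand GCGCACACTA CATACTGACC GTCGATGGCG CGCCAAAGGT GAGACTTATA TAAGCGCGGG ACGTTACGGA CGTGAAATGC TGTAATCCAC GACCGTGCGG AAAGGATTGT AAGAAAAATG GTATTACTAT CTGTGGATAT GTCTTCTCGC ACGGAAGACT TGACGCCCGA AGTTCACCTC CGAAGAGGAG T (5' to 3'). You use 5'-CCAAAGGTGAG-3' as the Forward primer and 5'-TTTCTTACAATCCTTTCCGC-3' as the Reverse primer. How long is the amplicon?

84 bp

Scanning the template, CCAAAGGTGAG occurs at positions 33–43; this primer anneals to the bottom strand there with its 3' end pointing downstream.
The reverse primer's reverse complement is GCGGAAAGGATTGTAAGAAA, which matches the template at positions 97–116.
The product runs from position 33 to position 116, so its length is 116 − 33 + 1 = 84 bp.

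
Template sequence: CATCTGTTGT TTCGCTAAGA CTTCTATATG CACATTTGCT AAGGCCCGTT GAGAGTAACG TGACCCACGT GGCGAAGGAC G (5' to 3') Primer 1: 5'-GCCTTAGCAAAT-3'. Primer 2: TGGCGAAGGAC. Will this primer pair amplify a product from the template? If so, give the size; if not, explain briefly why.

No product — the primers' 3' ends point away from each other.

Primer 1 (GCCTTAGCAAAT) has reverse complement ATTTGCTAAGGC, which matches the top strand at positions 34–45; primer 1 anneals to the top strand there with its 3' end pointing upstream toward position 34.
Primer 2 (TGGCGAAGGAC) matches the top strand directly at positions 70–80; it anneals to the bottom strand with its 3' end pointing downstream toward position 80.
The 3' ends diverge (primer 1 extends toward position 1, primer 2 toward position 81), so the primers never converge on a shared product.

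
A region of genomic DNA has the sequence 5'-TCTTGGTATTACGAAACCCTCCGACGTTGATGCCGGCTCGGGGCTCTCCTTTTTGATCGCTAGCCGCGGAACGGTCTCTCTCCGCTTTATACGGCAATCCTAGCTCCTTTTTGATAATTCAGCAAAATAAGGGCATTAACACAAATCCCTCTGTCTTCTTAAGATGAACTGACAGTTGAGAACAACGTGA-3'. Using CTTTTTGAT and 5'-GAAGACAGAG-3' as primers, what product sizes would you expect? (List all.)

110 bp, 52 bp

The forward primer CTTTTTGAT matches the top strand at positions 49–57, 107–115.
The reverse primer's reverse complement is CTCTGTCTTC, matching at positions 149–158.
Each forward site pairs with the reverse site to give a product ending at position 158: sizes 110, 52 bp.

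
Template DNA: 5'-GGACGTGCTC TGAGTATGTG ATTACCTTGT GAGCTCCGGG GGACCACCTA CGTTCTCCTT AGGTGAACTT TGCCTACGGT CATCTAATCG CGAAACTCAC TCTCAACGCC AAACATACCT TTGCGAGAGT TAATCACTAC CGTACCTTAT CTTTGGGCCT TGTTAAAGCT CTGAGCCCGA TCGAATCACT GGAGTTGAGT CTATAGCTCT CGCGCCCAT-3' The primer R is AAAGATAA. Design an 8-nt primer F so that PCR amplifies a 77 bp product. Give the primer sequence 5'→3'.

5'-GGTCATCT-3'

The reverse primer's reverse complement TTATCTTT matches the template at positions 147–154, so the product ends at position 154.
A 77 bp product then starts at position 154 − 77 + 1 = 78.
The forward primer is identical to the top strand there: GGTCATCT.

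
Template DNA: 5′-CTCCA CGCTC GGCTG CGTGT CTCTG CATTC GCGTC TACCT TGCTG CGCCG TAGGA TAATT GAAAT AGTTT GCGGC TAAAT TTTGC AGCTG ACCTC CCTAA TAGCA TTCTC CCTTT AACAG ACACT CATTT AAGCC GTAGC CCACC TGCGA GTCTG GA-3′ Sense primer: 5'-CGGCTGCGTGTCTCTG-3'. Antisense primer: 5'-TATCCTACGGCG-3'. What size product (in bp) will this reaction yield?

The forward primer matches the template at positions 10–25.
Reverse complement of the reverse primer: CGCCGTAGGATA. This occurs on the top strand at positions 46–57.
The product runs from position 10 to position 57, so its length is 57 − 10 + 1 = 48 bp.

48 bp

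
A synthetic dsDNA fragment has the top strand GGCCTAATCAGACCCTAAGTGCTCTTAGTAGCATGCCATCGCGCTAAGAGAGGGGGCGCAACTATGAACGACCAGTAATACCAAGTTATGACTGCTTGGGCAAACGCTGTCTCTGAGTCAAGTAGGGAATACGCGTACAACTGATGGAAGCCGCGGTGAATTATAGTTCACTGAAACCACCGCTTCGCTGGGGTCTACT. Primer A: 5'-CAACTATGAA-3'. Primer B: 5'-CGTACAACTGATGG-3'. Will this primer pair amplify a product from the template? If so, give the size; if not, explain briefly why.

Primer A (CAACTATGAA) matches the top strand at positions 59–68 (3' end points downstream).
Primer B (CGTACAACTGATGG) also matches the top strand directly, at positions 134–147 — its reverse complement CCATCAGTTGTACG is not present.
Both primers anneal to the bottom strand with 3' ends pointing the same way, so neither can prime synthesis back toward the other.

No product — both primers anneal to the same strand and extend in the same direction.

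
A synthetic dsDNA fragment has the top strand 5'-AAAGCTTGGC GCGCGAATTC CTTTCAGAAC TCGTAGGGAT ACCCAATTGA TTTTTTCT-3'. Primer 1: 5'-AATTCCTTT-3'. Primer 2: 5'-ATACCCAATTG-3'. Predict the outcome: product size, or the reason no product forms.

Primer 1 (AATTCCTTT) matches the top strand at positions 16–24 (3' end points downstream).
Primer 2 (ATACCCAATTG) also matches the top strand directly, at positions 39–49 — its reverse complement CAATTGGGTAT is not present.
Both primers anneal to the bottom strand with 3' ends pointing the same way, so neither can prime synthesis back toward the other.

No product — both primers anneal to the same strand and extend in the same direction.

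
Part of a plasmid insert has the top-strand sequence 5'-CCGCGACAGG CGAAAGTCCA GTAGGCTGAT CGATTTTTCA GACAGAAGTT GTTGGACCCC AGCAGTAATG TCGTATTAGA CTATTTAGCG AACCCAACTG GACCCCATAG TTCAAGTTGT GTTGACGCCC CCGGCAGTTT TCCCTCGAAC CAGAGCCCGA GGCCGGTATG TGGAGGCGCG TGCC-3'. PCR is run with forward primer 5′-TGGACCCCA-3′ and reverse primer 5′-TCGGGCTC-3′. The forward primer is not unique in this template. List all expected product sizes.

The forward primer TGGACCCCA matches the top strand at positions 53–61, 99–107.
The reverse primer's reverse complement is GAGCCCGA, matching at positions 153–160.
Each forward site pairs with the reverse site to give a product ending at position 160: sizes 108, 62 bp.

108 bp, 62 bp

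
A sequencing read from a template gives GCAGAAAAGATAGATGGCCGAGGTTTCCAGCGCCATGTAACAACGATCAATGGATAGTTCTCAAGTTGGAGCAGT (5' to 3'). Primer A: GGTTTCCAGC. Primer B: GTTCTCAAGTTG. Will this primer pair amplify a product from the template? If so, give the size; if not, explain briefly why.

Primer A (GGTTTCCAGC) matches the top strand at positions 22–31 (3' end points downstream).
Primer B (GTTCTCAAGTTG) also matches the top strand directly, at positions 57–68 — its reverse complement CAACTTGAGAAC is not present.
Both primers anneal to the bottom strand with 3' ends pointing the same way, so neither can prime synthesis back toward the other.

No product — both primers anneal to the same strand and extend in the same direction.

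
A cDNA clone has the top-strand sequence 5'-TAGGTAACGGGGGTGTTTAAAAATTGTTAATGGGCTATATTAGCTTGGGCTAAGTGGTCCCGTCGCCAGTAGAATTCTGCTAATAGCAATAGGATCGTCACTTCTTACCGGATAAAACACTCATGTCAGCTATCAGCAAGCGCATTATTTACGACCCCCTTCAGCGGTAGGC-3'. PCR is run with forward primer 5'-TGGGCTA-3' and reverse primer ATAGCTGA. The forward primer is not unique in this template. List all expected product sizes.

The forward primer TGGGCTA matches the top strand at positions 31–37, 46–52.
The reverse primer's reverse complement is TCAGCTAT, matching at positions 126–133.
Each forward site pairs with the reverse site to give a product ending at position 133: sizes 103, 88 bp.

103 bp, 88 bp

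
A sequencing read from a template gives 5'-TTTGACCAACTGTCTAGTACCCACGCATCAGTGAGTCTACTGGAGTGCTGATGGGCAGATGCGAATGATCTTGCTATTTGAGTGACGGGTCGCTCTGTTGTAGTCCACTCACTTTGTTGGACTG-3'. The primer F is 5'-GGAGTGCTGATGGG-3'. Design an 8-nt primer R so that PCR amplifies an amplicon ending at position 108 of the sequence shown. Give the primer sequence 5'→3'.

5'-GTGGACTA-3'

The forward primer binds at positions 42–55; the product's 3' end on the top strand is position 108.
The reverse primer anneals to the top strand over positions 101–108, i.e. to TAGTCCAC.
Its sequence written 5'→3' is the reverse complement: GTGGACTA.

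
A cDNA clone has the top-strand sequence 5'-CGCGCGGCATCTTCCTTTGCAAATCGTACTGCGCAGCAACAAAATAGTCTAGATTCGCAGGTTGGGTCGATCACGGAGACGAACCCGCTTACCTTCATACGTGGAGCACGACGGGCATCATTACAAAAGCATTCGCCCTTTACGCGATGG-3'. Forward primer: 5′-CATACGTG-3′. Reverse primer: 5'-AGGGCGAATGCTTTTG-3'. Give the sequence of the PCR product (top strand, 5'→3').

Scanning the template, CATACGTG occurs at positions 96–103; this primer anneals to the bottom strand there with its 3' end pointing downstream.
The reverse primer's reverse complement is CAAAAGCATTCGCCCT, which matches the template at positions 124–139.
The product is the template from position 96 through 139 (44 bp).

5'-CATACGTGGAGCACGACGGGCATCATTACAAAAGCATTCGCCCT-3'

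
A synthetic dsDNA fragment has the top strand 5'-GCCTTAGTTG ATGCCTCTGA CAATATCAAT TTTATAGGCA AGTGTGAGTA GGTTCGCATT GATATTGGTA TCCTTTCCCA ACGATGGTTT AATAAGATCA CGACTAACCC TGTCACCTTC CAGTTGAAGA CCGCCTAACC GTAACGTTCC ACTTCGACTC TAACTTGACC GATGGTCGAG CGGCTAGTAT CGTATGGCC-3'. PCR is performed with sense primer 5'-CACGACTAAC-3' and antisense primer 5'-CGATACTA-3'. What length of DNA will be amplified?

94 bp

Scanning the template, CACGACTAAC occurs at positions 99–108; this primer anneals to the bottom strand there with its 3' end pointing downstream.
The reverse primer's reverse complement is TAGTATCG, which matches the template at positions 185–192.
Amplicon spans positions 99–192: 94 bp.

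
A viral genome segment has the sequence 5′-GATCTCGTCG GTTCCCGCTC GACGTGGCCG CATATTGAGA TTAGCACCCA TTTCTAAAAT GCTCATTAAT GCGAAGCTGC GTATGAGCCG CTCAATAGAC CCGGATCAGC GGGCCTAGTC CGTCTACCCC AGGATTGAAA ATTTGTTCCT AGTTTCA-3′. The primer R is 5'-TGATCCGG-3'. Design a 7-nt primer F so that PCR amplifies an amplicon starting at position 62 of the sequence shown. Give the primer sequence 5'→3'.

5'-CTCATTA-3'

The reverse primer's reverse complement CCGGATCA matches the template at positions 101–108; the product starts at position 62.
The forward primer is identical to the top strand over positions 62–68: CTCATTA.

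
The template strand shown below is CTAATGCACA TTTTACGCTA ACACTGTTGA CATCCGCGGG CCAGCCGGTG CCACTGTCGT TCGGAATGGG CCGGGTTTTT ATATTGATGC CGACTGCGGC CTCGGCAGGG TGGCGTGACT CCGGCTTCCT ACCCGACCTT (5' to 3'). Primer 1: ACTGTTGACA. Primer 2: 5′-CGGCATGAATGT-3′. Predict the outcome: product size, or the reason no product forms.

No product — primer 2 has no binding site in the template.

Primer 2 (CGGCATGAATGT) does not match the top strand, and its reverse complement ACATTCATGCCG does not match either.
With no annealing site for primer 2, no amplification occurs.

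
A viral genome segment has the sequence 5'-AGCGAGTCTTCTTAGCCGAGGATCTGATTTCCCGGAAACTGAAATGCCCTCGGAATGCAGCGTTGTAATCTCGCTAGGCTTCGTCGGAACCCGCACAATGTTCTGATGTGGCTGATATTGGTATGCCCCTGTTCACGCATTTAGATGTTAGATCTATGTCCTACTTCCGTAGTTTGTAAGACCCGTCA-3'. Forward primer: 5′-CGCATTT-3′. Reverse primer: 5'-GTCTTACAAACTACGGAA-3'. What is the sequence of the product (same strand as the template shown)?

Forward primer CGCATTT is found on the top strand at positions 136–142.
The reverse primer's reverse complement is TTCCGTAGTTTGTAAGAC, which matches the template at positions 165–182.
The product is the template from position 136 through 182 (47 bp).

5'-CGCATTTAGATGTTAGATCTATGTCCTACTTCCGTAGTTTGTAAGAC-3'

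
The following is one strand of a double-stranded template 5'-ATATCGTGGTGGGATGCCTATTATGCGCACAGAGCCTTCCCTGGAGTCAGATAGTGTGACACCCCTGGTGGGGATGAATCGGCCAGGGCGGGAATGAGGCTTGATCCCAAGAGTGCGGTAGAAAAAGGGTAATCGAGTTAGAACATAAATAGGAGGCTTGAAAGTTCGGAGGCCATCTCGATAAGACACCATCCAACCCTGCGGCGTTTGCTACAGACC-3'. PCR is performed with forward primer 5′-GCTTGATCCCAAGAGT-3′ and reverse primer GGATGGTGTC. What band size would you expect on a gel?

Scanning the template, GCTTGATCCCAAGAGT occurs at positions 99–114; this primer anneals to the bottom strand there with its 3' end pointing downstream.
The reverse primer's reverse complement is GACACCATCC, which matches the template at positions 185–194.
Product length = (reverse-primer end) − (forward-primer start) + 1 = 194 − 99 + 1 = 96 bp.

96 bp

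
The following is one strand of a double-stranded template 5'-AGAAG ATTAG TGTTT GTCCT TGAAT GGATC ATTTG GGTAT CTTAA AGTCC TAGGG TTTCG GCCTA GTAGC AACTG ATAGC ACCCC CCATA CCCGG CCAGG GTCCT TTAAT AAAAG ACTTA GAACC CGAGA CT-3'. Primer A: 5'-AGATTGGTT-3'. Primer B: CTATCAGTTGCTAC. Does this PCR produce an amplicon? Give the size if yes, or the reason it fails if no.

Primer A (AGATTGGTT) does not match the top strand, and its reverse complement AACCAATCT does not match either.
With no annealing site for primer A, no amplification occurs.

No product — primer A has no binding site in the template.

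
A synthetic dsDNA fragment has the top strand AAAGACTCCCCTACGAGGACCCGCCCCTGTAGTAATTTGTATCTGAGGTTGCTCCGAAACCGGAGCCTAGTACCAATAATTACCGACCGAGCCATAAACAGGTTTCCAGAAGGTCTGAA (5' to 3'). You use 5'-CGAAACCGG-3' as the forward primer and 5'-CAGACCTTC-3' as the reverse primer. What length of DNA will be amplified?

Forward primer CGAAACCGG is found on the top strand at positions 55–63.
The reverse primer's reverse complement is GAAGGTCTG, which matches the template at positions 109–117.
Product length = (reverse-primer end) − (forward-primer start) + 1 = 117 − 55 + 1 = 63 bp.

63 bp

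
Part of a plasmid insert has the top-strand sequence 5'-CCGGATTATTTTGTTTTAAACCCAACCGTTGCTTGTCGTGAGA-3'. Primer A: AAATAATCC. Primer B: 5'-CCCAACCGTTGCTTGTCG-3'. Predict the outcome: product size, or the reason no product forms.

Primer A (AAATAATCC) has reverse complement GGATTATTT, which matches the top strand at positions 3–11; primer A anneals to the top strand there with its 3' end pointing upstream toward position 3.
Primer B (CCCAACCGTTGCTTGTCG) matches the top strand directly at positions 21–38; it anneals to the bottom strand with its 3' end pointing downstream toward position 38.
The 3' ends diverge (primer A extends toward position 1, primer B toward position 43), so the primers never converge on a shared product.

No product — the primers' 3' ends point away from each other.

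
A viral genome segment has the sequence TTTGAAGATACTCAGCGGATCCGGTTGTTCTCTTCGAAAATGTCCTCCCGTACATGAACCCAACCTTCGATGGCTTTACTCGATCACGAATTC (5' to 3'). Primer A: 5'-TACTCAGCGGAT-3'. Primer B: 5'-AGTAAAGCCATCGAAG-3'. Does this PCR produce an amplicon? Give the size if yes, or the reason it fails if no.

Yes — a 72 bp product.

Primer A (TACTCAGCGGAT) matches the top strand at positions 9–20; it acts as a forward primer.
Primer B's reverse complement is CTTCGATGGCTTTACT, matching the top strand at positions 65–80; it acts as a reverse primer.
The 3' ends face each other across positions 9–80, giving a 72 bp product.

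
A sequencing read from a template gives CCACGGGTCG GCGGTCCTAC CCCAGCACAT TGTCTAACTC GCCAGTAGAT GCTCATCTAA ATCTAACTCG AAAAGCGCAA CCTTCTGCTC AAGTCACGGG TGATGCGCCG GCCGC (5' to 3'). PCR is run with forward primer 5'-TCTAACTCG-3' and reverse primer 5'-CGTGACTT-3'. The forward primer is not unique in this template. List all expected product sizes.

66 bp, 37 bp

The forward primer TCTAACTCG matches the top strand at positions 33–41, 62–70.
The reverse primer's reverse complement is AAGTCACG, matching at positions 91–98.
Each forward site pairs with the reverse site to give a product ending at position 98: sizes 66, 37 bp.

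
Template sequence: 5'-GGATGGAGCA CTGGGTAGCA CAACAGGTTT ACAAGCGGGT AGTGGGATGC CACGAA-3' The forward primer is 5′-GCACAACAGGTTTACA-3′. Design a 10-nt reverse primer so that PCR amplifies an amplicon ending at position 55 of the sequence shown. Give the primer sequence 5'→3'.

5'-TCGTGGCATC-3'

The forward primer binds at positions 18–33; the product's 3' end on the top strand is position 55.
The reverse primer anneals to the top strand over positions 46–55, i.e. to GATGCCACGA.
Its sequence written 5'→3' is the reverse complement: TCGTGGCATC.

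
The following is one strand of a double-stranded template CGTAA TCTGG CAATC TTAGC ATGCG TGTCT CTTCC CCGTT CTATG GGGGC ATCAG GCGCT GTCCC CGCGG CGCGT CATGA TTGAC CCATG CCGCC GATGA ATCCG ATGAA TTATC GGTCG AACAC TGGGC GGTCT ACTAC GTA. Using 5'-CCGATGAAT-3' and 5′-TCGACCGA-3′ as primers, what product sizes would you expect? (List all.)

28 bp, 19 bp

The forward primer CCGATGAAT matches the top strand at positions 94–102, 103–111.
The reverse primer's reverse complement is TCGGTCGA, matching at positions 114–121.
Each forward site pairs with the reverse site to give a product ending at position 121: sizes 28, 19 bp.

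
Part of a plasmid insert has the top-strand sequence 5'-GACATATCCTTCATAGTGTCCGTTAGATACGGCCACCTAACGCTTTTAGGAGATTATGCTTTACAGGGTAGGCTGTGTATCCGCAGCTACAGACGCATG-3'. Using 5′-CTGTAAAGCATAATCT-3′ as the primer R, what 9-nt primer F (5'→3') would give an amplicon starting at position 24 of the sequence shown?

The reverse primer's reverse complement AGATTATGCTTTACAG matches the template at positions 51–66; the product starts at position 24.
The forward primer is identical to the top strand over positions 24–32: TAGATACGG.

5'-TAGATACGG-3'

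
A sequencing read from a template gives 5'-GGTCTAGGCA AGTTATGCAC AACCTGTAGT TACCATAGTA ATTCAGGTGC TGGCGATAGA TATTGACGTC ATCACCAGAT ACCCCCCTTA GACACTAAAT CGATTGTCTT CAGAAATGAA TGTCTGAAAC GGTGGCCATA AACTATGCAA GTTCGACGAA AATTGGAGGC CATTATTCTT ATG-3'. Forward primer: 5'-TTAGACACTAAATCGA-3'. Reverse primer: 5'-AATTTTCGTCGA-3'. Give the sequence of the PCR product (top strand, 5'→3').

The forward primer matches the template at positions 88–103.
Taking the reverse complement of AATTTTCGTCGA gives TCGACGAAAATT, found at positions 153–164 on the template; the primer anneals here to the top strand with its 3' end pointing upstream.
The product is the template from position 88 through 164 (77 bp).

5'-TTAGACACTAAATCGATTGTCTTCAGAAATGAATGTCTGAAACGGTGGCCATAAACTATGCAAGTTCGACGAAAATT-3'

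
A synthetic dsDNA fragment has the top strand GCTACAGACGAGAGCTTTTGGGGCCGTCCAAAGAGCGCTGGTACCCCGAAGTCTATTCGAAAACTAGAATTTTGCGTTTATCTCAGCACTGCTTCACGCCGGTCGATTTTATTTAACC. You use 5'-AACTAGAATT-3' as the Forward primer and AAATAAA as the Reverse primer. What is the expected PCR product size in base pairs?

53 bp

The forward primer matches the template at positions 62–71.
The reverse primer's reverse complement is TTTATTT, which matches the template at positions 108–114.
The product runs from position 62 to position 114, so its length is 114 − 62 + 1 = 53 bp.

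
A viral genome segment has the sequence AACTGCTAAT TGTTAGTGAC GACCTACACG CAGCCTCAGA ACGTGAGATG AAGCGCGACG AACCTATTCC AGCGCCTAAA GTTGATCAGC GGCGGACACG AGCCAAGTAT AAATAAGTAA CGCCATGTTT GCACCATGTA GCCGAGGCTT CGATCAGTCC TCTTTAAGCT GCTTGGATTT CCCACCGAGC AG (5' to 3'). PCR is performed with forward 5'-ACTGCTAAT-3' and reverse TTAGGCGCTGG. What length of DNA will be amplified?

78 bp

Forward primer ACTGCTAAT is found on the top strand at positions 2–10.
Taking the reverse complement of TTAGGCGCTGG gives CCAGCGCCTAA, found at positions 69–79 on the template; the primer anneals here to the top strand with its 3' end pointing upstream.
The product runs from position 2 to position 79, so its length is 79 − 2 + 1 = 78 bp.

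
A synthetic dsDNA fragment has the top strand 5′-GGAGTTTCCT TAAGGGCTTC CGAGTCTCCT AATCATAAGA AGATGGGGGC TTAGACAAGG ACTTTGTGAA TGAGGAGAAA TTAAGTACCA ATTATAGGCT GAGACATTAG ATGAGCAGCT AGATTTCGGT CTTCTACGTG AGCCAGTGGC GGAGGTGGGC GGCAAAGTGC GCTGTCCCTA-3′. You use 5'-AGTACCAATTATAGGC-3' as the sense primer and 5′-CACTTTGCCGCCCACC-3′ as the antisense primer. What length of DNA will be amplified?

The forward primer matches the template at positions 84–99.
Reverse complement of the reverse primer: GGTGGGCGGCAAAGTG. This occurs on the top strand at positions 154–169.
Amplicon spans positions 84–169: 86 bp.

86 bp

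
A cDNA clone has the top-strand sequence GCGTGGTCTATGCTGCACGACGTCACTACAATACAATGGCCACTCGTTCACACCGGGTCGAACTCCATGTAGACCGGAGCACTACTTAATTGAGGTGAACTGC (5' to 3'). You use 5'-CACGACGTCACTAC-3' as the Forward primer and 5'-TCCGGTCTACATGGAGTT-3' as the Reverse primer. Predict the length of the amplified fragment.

63 bp

Forward primer CACGACGTCACTAC is found on the top strand at positions 16–29.
The reverse primer's reverse complement is AACTCCATGTAGACCGGA, which matches the template at positions 61–78.
The product runs from position 16 to position 78, so its length is 78 − 16 + 1 = 63 bp.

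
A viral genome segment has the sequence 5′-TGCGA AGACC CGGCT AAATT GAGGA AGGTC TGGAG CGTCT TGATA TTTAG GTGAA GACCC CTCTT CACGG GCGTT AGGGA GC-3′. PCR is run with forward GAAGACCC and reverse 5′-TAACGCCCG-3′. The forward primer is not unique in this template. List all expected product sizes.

73 bp, 24 bp

The forward primer GAAGACCC matches the top strand at positions 4–11, 53–60.
The reverse primer's reverse complement is CGGGCGTTA, matching at positions 68–76.
Each forward site pairs with the reverse site to give a product ending at position 76: sizes 73, 24 bp.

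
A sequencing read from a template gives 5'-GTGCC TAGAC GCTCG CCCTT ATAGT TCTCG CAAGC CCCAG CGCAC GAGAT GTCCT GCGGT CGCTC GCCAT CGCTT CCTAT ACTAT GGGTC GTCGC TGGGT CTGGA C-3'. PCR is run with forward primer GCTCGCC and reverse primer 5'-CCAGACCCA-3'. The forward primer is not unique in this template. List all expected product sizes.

The forward primer GCTCGCC matches the top strand at positions 11–17, 62–68.
The reverse primer's reverse complement is TGGGTCTGG, matching at positions 96–104.
Each forward site pairs with the reverse site to give a product ending at position 104: sizes 94, 43 bp.

94 bp, 43 bp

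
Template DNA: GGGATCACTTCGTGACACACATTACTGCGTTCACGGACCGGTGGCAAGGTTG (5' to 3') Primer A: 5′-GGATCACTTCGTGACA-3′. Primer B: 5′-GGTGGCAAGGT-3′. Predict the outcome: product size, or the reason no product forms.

No product — both primers anneal to the same strand and extend in the same direction.

Primer A (GGATCACTTCGTGACA) matches the top strand at positions 2–17 (3' end points downstream).
Primer B (GGTGGCAAGGT) also matches the top strand directly, at positions 40–50 — its reverse complement ACCTTGCCACC is not present.
Both primers anneal to the bottom strand with 3' ends pointing the same way, so neither can prime synthesis back toward the other.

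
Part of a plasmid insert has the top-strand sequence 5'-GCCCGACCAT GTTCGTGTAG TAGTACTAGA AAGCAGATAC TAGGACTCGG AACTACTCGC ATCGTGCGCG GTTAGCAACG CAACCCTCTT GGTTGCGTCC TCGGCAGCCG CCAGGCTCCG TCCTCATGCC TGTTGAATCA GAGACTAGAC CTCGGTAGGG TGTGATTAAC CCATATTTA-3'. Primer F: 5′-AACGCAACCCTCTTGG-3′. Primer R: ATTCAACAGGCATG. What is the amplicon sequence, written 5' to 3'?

5'-AACGCAACCCTCTTGGTTGCGTCCTCGGCAGCCGCCAGGCTCCGTCCTCATGCCTGTTGAAT-3'

The forward primer matches the template at positions 77–92.
The reverse primer's reverse complement is CATGCCTGTTGAAT, which matches the template at positions 125–138.
The product is the template from position 77 through 138 (62 bp).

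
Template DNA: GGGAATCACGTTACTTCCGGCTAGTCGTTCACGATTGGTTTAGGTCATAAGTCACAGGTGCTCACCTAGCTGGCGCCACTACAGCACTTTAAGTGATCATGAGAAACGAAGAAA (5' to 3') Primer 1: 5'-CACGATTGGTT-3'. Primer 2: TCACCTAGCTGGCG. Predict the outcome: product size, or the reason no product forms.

Primer 1 (CACGATTGGTT) matches the top strand at positions 30–40 (3' end points downstream).
Primer 2 (TCACCTAGCTGGCG) also matches the top strand directly, at positions 62–75 — its reverse complement CGCCAGCTAGGTGA is not present.
Both primers anneal to the bottom strand with 3' ends pointing the same way, so neither can prime synthesis back toward the other.

No product — both primers anneal to the same strand and extend in the same direction.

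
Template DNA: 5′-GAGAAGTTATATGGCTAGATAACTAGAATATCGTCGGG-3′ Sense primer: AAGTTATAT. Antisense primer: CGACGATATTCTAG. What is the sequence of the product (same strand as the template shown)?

5'-AAGTTATATGGCTAGATAACTAGAATATCGTCG-3'

Forward primer AAGTTATAT is found on the top strand at positions 4–12.
The reverse primer's reverse complement is CTAGAATATCGTCG, which matches the template at positions 23–36.
The product is the template from position 4 through 36 (33 bp).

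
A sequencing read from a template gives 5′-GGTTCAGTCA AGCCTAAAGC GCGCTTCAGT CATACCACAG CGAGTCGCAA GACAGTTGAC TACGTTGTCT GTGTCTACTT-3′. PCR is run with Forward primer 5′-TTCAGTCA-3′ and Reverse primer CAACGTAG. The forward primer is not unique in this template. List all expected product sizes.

The forward primer TTCAGTCA matches the top strand at positions 3–10, 25–32.
The reverse primer's reverse complement is CTACGTTG, matching at positions 60–67.
Each forward site pairs with the reverse site to give a product ending at position 67: sizes 65, 43 bp.

65 bp, 43 bp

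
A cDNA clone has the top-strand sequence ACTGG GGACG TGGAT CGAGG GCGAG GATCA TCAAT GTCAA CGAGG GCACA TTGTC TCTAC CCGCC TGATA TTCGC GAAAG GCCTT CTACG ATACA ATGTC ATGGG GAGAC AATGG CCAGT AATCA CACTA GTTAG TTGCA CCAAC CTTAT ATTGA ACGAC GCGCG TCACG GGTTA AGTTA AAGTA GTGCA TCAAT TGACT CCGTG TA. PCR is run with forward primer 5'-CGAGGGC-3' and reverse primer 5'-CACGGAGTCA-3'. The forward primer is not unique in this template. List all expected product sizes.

The forward primer CGAGGGC matches the top strand at positions 16–22, 41–47.
The reverse primer's reverse complement is TGACTCCGTG, matching at positions 196–205.
Each forward site pairs with the reverse site to give a product ending at position 205: sizes 190, 165 bp.

190 bp, 165 bp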